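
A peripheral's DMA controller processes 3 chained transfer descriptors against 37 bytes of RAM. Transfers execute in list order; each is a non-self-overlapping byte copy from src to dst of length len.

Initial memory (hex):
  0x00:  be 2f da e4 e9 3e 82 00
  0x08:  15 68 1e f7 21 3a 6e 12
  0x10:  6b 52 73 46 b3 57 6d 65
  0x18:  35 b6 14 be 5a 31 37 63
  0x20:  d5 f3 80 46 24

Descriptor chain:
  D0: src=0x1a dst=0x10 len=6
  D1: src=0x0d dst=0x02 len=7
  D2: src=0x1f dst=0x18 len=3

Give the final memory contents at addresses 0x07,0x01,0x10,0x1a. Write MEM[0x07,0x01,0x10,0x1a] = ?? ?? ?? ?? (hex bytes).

MEM[0x07,0x01,0x10,0x1a] = 5a 2f 14 f3

D0: mem[0x10..0x15] <- [14 be 5a 31 37 63]
D1: mem[0x02..0x08] <- [3a 6e 12 14 be 5a 31]
D2: mem[0x18..0x1a] <- [63 d5 f3]
query mem[0x07]=0x5a, mem[0x01]=0x2f, mem[0x10]=0x14, mem[0x1a]=0xf3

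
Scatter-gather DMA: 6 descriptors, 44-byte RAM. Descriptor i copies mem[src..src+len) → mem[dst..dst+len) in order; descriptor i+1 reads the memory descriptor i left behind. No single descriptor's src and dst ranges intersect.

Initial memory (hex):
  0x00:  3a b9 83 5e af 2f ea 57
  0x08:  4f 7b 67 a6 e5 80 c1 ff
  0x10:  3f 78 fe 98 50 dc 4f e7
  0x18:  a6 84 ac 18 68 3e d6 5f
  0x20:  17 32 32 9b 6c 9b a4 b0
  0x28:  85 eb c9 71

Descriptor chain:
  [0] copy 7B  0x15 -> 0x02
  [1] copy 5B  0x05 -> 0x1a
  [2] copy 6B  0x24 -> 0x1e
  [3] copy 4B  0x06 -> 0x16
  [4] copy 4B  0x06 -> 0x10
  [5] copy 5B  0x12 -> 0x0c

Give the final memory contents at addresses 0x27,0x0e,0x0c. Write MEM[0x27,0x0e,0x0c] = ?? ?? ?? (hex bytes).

[0] 0x15->0x02 len=7 : dc 4f e7 a6 84 ac 18
[1] 0x05->0x1a len=5 : a6 84 ac 18 7b
[2] 0x24->0x1e len=6 : 6c 9b a4 b0 85 eb
[3] 0x06->0x16 len=4 : 84 ac 18 7b
[4] 0x06->0x10 len=4 : 84 ac 18 7b
[5] 0x12->0x0c len=5 : 18 7b 50 dc 84
query mem[0x27]=0xb0, mem[0x0e]=0x50, mem[0x0c]=0x18

MEM[0x27,0x0e,0x0c] = b0 50 18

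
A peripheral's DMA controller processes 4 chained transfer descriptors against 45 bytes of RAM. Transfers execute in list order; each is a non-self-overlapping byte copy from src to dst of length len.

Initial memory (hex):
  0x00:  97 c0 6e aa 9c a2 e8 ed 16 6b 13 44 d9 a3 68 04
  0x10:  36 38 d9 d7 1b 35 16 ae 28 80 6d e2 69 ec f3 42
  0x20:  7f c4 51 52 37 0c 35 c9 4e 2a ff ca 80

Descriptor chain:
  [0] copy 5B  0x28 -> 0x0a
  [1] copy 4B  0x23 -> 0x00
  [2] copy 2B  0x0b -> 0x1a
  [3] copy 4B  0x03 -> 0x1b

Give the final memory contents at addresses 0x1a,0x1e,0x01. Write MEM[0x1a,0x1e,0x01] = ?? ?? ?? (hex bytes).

[0] 0x28->0x0a len=5 : 4e 2a ff ca 80
[1] 0x23->0x00 len=4 : 52 37 0c 35
[2] 0x0b->0x1a len=2 : 2a ff
[3] 0x03->0x1b len=4 : 35 9c a2 e8
query mem[0x1a]=0x2a, mem[0x1e]=0xe8, mem[0x01]=0x37

MEM[0x1a,0x1e,0x01] = 2a e8 37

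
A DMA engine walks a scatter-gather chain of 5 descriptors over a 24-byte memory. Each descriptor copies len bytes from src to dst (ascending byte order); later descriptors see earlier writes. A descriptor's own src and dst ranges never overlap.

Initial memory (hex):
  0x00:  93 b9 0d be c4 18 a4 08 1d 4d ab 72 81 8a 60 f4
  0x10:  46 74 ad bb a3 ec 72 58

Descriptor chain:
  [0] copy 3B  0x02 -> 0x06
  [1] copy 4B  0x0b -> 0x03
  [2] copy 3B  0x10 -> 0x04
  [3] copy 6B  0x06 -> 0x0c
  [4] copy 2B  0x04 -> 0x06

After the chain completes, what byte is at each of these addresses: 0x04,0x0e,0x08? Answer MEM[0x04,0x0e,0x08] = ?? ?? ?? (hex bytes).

[0] 0x02->0x06 len=3 : 0d be c4
[1] 0x0b->0x03 len=4 : 72 81 8a 60
[2] 0x10->0x04 len=3 : 46 74 ad
[3] 0x06->0x0c len=6 : ad be c4 4d ab 72
[4] 0x04->0x06 len=2 : 46 74
query mem[0x04]=0x46, mem[0x0e]=0xc4, mem[0x08]=0xc4

MEM[0x04,0x0e,0x08] = 46 c4 c4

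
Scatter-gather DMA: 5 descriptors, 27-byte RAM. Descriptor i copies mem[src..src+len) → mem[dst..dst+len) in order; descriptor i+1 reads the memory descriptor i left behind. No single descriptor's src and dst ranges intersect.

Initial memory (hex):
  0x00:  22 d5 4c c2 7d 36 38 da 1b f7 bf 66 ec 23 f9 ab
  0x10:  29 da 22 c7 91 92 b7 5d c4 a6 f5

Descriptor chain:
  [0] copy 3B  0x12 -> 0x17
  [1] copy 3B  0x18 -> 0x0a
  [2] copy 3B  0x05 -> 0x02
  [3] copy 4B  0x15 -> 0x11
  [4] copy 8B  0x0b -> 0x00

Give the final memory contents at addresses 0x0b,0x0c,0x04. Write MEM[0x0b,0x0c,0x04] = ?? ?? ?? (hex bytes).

MEM[0x0b,0x0c,0x04] = 91 f5 ab

#0 dst[0x17+3] := {0x22,0xc7,0x91}
#1 dst[0x0a+3] := {0xc7,0x91,0xf5}
#2 dst[0x02+3] := {0x36,0x38,0xda}
#3 dst[0x11+4] := {0x92,0xb7,0x22,0xc7}
#4 dst[0x00+8] := {0x91,0xf5,0x23,0xf9,0xab,0x29,0x92,0xb7}
query mem[0x0b]=0x91, mem[0x0c]=0xf5, mem[0x04]=0xab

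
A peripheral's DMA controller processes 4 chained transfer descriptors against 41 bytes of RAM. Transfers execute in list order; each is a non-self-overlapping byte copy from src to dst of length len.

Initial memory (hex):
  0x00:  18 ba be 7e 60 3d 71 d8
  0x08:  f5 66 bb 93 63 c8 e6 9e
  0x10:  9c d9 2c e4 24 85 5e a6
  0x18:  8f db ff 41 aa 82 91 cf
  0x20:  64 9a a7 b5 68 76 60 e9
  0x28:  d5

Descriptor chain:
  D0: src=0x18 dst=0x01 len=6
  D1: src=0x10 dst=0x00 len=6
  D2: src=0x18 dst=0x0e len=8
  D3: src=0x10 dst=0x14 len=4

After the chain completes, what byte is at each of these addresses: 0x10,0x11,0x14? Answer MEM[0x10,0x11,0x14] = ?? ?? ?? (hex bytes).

MEM[0x10,0x11,0x14] = ff 41 ff

D0: mem[0x01..0x06] <- [8f db ff 41 aa 82]
D1: mem[0x00..0x05] <- [9c d9 2c e4 24 85]
D2: mem[0x0e..0x15] <- [8f db ff 41 aa 82 91 cf]
D3: mem[0x14..0x17] <- [ff 41 aa 82]
query mem[0x10]=0xff, mem[0x11]=0x41, mem[0x14]=0xff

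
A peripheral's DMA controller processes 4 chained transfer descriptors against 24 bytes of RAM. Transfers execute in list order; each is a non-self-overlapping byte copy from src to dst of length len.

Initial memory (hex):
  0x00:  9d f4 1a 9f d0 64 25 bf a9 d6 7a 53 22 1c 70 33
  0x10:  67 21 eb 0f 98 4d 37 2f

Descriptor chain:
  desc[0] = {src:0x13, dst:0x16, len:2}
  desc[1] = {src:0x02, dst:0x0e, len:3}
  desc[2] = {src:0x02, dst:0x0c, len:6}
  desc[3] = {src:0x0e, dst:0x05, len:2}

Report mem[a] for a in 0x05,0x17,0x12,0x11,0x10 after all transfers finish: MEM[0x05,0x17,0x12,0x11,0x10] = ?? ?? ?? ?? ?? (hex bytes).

D0: mem[0x16..0x17] <- [0f 98]
D1: mem[0x0e..0x10] <- [1a 9f d0]
D2: mem[0x0c..0x11] <- [1a 9f d0 64 25 bf]
D3: mem[0x05..0x06] <- [d0 64]
query mem[0x05]=0xd0, mem[0x17]=0x98, mem[0x12]=0xeb, mem[0x11]=0xbf, mem[0x10]=0x25

MEM[0x05,0x17,0x12,0x11,0x10] = d0 98 eb bf 25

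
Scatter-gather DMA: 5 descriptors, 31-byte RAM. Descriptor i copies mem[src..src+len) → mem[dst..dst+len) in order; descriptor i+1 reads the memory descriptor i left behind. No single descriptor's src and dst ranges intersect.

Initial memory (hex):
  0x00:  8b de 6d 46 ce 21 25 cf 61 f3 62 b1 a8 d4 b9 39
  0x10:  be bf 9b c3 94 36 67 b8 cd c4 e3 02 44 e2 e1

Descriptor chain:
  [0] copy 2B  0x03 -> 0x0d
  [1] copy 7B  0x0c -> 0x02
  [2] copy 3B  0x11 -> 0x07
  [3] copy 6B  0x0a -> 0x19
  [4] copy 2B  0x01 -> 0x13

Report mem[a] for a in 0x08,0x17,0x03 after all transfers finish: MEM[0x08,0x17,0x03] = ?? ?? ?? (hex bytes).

[0] 0x03->0x0d len=2 : 46 ce
[1] 0x0c->0x02 len=7 : a8 46 ce 39 be bf 9b
[2] 0x11->0x07 len=3 : bf 9b c3
[3] 0x0a->0x19 len=6 : 62 b1 a8 46 ce 39
[4] 0x01->0x13 len=2 : de a8
query mem[0x08]=0x9b, mem[0x17]=0xb8, mem[0x03]=0x46

MEM[0x08,0x17,0x03] = 9b b8 46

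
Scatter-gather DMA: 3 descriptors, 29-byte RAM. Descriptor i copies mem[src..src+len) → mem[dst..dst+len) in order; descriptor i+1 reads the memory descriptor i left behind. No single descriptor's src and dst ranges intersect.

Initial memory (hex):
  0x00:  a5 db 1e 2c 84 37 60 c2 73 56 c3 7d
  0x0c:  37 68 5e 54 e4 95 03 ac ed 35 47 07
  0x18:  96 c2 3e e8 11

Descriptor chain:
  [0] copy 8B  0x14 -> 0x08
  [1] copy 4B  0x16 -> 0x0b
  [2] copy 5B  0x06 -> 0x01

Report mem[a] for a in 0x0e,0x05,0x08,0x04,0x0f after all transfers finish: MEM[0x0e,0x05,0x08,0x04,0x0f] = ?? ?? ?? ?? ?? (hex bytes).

MEM[0x0e,0x05,0x08,0x04,0x0f] = c2 47 ed 35 e8

  after D0: wrote 8B at 0x08 = ed35470796c23ee8
  after D1: wrote 4B at 0x0b = 470796c2
  after D2: wrote 5B at 0x01 = 60c2ed3547
query mem[0x0e]=0xc2, mem[0x05]=0x47, mem[0x08]=0xed, mem[0x04]=0x35, mem[0x0f]=0xe8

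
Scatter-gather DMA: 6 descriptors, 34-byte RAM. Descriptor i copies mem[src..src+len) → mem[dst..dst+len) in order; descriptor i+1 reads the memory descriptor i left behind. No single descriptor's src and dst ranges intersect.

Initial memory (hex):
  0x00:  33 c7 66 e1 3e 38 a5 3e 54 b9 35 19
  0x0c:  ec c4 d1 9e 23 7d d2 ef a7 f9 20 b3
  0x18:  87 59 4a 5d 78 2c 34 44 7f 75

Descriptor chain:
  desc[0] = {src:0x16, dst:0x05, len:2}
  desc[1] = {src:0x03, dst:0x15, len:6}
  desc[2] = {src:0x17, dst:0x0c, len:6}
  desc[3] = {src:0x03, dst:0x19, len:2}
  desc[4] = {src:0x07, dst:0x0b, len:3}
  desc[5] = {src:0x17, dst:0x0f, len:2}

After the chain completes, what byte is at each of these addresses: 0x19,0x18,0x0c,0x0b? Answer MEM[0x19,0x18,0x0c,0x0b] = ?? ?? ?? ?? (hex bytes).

D0: mem[0x05..0x06] <- [20 b3]
D1: mem[0x15..0x1a] <- [e1 3e 20 b3 3e 54]
D2: mem[0x0c..0x11] <- [20 b3 3e 54 5d 78]
D3: mem[0x19..0x1a] <- [e1 3e]
D4: mem[0x0b..0x0d] <- [3e 54 b9]
D5: mem[0x0f..0x10] <- [20 b3]
query mem[0x19]=0xe1, mem[0x18]=0xb3, mem[0x0c]=0x54, mem[0x0b]=0x3e

MEM[0x19,0x18,0x0c,0x0b] = e1 b3 54 3e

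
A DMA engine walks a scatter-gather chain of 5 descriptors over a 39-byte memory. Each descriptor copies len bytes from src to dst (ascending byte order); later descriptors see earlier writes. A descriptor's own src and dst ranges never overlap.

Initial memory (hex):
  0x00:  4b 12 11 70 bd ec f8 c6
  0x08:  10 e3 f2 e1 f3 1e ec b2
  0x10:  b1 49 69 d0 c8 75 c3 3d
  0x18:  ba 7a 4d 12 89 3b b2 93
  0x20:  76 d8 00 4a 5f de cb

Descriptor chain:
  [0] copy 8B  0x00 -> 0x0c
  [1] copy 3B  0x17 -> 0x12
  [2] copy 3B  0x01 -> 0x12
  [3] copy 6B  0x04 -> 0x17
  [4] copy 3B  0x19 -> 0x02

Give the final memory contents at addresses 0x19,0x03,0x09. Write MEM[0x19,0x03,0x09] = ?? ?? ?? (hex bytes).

#0 dst[0x0c+8] := {0x4b,0x12,0x11,0x70,0xbd,0xec,0xf8,0xc6}
#1 dst[0x12+3] := {0x3d,0xba,0x7a}
#2 dst[0x12+3] := {0x12,0x11,0x70}
#3 dst[0x17+6] := {0xbd,0xec,0xf8,0xc6,0x10,0xe3}
#4 dst[0x02+3] := {0xf8,0xc6,0x10}
query mem[0x19]=0xf8, mem[0x03]=0xc6, mem[0x09]=0xe3

MEM[0x19,0x03,0x09] = f8 c6 e3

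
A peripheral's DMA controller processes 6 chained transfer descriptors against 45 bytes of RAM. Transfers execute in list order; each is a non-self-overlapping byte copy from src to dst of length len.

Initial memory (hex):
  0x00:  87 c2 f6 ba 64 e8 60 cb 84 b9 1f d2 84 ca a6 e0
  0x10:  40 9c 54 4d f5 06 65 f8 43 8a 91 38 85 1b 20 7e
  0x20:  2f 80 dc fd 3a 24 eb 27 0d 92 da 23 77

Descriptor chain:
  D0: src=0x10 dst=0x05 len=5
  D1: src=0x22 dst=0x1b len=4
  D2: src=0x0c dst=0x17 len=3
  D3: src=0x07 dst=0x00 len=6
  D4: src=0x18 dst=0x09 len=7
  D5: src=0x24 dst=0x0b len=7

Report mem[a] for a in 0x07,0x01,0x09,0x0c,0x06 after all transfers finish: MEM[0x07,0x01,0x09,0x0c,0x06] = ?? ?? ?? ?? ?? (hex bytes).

#0 dst[0x05+5] := {0x40,0x9c,0x54,0x4d,0xf5}
#1 dst[0x1b+4] := {0xdc,0xfd,0x3a,0x24}
#2 dst[0x17+3] := {0x84,0xca,0xa6}
#3 dst[0x00+6] := {0x54,0x4d,0xf5,0x1f,0xd2,0x84}
#4 dst[0x09+7] := {0xca,0xa6,0x91,0xdc,0xfd,0x3a,0x24}
#5 dst[0x0b+7] := {0x3a,0x24,0xeb,0x27,0x0d,0x92,0xda}
query mem[0x07]=0x54, mem[0x01]=0x4d, mem[0x09]=0xca, mem[0x0c]=0x24, mem[0x06]=0x9c

MEM[0x07,0x01,0x09,0x0c,0x06] = 54 4d ca 24 9c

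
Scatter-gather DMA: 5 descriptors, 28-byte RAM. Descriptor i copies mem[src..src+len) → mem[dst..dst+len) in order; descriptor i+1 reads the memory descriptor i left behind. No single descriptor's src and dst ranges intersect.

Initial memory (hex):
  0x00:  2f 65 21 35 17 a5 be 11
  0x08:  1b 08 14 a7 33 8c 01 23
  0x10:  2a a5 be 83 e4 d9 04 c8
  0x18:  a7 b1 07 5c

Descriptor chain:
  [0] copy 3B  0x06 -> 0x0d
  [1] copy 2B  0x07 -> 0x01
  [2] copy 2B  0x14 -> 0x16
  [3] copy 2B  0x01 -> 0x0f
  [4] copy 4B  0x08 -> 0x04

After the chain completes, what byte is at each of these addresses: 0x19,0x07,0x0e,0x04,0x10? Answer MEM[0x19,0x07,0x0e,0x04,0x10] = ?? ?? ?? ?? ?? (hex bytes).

MEM[0x19,0x07,0x0e,0x04,0x10] = b1 a7 11 1b 1b

  after D0: wrote 3B at 0x0d = be111b
  after D1: wrote 2B at 0x01 = 111b
  after D2: wrote 2B at 0x16 = e4d9
  after D3: wrote 2B at 0x0f = 111b
  after D4: wrote 4B at 0x04 = 1b0814a7
query mem[0x19]=0xb1, mem[0x07]=0xa7, mem[0x0e]=0x11, mem[0x04]=0x1b, mem[0x10]=0x1b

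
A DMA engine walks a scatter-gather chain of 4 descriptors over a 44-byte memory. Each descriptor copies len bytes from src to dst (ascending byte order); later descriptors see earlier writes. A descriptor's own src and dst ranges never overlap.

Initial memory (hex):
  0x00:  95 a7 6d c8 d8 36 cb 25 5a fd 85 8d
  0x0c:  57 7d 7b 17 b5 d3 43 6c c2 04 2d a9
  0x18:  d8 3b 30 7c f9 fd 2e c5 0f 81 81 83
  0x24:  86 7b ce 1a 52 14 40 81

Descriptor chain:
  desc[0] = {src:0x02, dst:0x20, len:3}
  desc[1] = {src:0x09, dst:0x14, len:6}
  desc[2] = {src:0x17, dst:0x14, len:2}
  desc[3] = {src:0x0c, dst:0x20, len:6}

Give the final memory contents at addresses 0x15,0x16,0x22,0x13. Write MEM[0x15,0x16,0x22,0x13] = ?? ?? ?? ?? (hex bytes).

MEM[0x15,0x16,0x22,0x13] = 7d 8d 7b 6c

  after D0: wrote 3B at 0x20 = 6dc8d8
  after D1: wrote 6B at 0x14 = fd858d577d7b
  after D2: wrote 2B at 0x14 = 577d
  after D3: wrote 6B at 0x20 = 577d7b17b5d3
query mem[0x15]=0x7d, mem[0x16]=0x8d, mem[0x22]=0x7b, mem[0x13]=0x6c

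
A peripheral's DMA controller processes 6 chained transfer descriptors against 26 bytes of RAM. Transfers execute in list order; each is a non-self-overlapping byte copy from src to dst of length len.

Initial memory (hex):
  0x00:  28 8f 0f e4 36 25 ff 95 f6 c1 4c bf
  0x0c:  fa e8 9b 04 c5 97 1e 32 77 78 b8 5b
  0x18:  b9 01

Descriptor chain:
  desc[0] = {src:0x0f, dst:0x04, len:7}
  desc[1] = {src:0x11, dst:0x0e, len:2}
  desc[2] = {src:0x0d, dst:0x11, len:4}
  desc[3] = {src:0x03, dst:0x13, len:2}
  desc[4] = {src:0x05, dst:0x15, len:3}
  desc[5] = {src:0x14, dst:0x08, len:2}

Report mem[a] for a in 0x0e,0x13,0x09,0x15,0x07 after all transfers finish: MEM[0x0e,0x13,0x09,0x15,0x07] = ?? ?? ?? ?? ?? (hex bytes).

D0: mem[0x04..0x0a] <- [04 c5 97 1e 32 77 78]
D1: mem[0x0e..0x0f] <- [97 1e]
D2: mem[0x11..0x14] <- [e8 97 1e c5]
D3: mem[0x13..0x14] <- [e4 04]
D4: mem[0x15..0x17] <- [c5 97 1e]
D5: mem[0x08..0x09] <- [04 c5]
query mem[0x0e]=0x97, mem[0x13]=0xe4, mem[0x09]=0xc5, mem[0x15]=0xc5, mem[0x07]=0x1e

MEM[0x0e,0x13,0x09,0x15,0x07] = 97 e4 c5 c5 1e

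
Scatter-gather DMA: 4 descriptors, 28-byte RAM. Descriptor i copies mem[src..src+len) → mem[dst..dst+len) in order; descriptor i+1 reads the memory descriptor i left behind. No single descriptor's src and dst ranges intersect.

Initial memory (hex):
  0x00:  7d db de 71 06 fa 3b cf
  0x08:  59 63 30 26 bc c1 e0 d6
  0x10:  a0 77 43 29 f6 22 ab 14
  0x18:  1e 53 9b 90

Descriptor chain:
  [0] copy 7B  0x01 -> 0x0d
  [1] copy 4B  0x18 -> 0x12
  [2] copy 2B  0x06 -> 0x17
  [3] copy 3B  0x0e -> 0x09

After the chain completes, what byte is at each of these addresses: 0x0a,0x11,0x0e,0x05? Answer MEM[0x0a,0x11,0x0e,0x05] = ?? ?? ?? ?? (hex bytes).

MEM[0x0a,0x11,0x0e,0x05] = 71 fa de fa

#0 dst[0x0d+7] := {0xdb,0xde,0x71,0x06,0xfa,0x3b,0xcf}
#1 dst[0x12+4] := {0x1e,0x53,0x9b,0x90}
#2 dst[0x17+2] := {0x3b,0xcf}
#3 dst[0x09+3] := {0xde,0x71,0x06}
query mem[0x0a]=0x71, mem[0x11]=0xfa, mem[0x0e]=0xde, mem[0x05]=0xfa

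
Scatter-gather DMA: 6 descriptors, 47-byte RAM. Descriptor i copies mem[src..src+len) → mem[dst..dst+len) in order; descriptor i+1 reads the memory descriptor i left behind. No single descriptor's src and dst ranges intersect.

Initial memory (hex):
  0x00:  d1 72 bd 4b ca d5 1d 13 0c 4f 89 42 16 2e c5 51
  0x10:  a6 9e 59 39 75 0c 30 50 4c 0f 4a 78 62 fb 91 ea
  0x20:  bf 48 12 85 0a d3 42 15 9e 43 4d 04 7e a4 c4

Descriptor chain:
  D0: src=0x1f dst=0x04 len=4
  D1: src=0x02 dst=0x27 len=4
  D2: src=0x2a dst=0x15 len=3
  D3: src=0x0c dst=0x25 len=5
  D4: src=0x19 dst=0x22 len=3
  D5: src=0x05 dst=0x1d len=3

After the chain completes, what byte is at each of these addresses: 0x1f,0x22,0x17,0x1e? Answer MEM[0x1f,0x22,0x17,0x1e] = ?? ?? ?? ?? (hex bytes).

MEM[0x1f,0x22,0x17,0x1e] = 12 0f 7e 48

[0] 0x1f->0x04 len=4 : ea bf 48 12
[1] 0x02->0x27 len=4 : bd 4b ea bf
[2] 0x2a->0x15 len=3 : bf 04 7e
[3] 0x0c->0x25 len=5 : 16 2e c5 51 a6
[4] 0x19->0x22 len=3 : 0f 4a 78
[5] 0x05->0x1d len=3 : bf 48 12
query mem[0x1f]=0x12, mem[0x22]=0x0f, mem[0x17]=0x7e, mem[0x1e]=0x48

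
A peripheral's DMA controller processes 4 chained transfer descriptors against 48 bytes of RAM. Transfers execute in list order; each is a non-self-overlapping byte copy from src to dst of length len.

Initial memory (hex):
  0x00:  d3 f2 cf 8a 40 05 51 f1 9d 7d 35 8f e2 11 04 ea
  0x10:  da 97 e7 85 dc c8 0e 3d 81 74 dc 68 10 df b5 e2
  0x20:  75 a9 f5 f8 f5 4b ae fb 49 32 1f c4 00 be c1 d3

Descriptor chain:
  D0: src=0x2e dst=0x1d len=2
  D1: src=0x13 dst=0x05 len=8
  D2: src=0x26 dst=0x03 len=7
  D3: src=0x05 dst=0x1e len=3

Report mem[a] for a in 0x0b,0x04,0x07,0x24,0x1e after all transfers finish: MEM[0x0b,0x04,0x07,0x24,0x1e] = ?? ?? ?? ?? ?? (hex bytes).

  after D0: wrote 2B at 0x1d = c1d3
  after D1: wrote 8B at 0x05 = 85dcc80e3d8174dc
  after D2: wrote 7B at 0x03 = aefb49321fc400
  after D3: wrote 3B at 0x1e = 49321f
query mem[0x0b]=0x74, mem[0x04]=0xfb, mem[0x07]=0x1f, mem[0x24]=0xf5, mem[0x1e]=0x49

MEM[0x0b,0x04,0x07,0x24,0x1e] = 74 fb 1f f5 49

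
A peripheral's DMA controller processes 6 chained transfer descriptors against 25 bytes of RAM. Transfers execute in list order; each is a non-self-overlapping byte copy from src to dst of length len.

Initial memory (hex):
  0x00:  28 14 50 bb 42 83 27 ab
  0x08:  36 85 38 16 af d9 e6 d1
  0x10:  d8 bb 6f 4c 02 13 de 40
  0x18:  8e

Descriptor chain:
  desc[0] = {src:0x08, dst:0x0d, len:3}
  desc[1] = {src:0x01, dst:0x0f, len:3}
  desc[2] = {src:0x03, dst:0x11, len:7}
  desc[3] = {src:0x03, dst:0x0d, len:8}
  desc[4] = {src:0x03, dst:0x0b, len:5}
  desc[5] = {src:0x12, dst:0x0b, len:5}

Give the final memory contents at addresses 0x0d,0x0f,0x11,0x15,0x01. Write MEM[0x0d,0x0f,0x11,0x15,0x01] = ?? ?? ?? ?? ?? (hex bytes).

[0] 0x08->0x0d len=3 : 36 85 38
[1] 0x01->0x0f len=3 : 14 50 bb
[2] 0x03->0x11 len=7 : bb 42 83 27 ab 36 85
[3] 0x03->0x0d len=8 : bb 42 83 27 ab 36 85 38
[4] 0x03->0x0b len=5 : bb 42 83 27 ab
[5] 0x12->0x0b len=5 : 36 85 38 ab 36
query mem[0x0d]=0x38, mem[0x0f]=0x36, mem[0x11]=0xab, mem[0x15]=0xab, mem[0x01]=0x14

MEM[0x0d,0x0f,0x11,0x15,0x01] = 38 36 ab ab 14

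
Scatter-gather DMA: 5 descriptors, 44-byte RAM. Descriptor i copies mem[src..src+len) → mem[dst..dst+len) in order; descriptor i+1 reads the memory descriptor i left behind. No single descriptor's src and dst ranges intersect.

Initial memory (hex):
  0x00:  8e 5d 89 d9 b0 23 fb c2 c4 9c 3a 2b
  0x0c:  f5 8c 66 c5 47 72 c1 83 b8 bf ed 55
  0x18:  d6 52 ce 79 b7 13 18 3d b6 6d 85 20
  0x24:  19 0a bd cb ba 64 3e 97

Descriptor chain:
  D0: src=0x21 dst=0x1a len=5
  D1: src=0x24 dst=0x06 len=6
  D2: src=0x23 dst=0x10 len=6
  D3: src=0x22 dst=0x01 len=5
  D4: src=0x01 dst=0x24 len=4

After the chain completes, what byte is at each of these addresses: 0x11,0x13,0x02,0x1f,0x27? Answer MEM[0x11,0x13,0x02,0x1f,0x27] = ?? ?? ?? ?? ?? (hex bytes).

MEM[0x11,0x13,0x02,0x1f,0x27] = 19 bd 20 3d 0a

D0: mem[0x1a..0x1e] <- [6d 85 20 19 0a]
D1: mem[0x06..0x0b] <- [19 0a bd cb ba 64]
D2: mem[0x10..0x15] <- [20 19 0a bd cb ba]
D3: mem[0x01..0x05] <- [85 20 19 0a bd]
D4: mem[0x24..0x27] <- [85 20 19 0a]
query mem[0x11]=0x19, mem[0x13]=0xbd, mem[0x02]=0x20, mem[0x1f]=0x3d, mem[0x27]=0x0a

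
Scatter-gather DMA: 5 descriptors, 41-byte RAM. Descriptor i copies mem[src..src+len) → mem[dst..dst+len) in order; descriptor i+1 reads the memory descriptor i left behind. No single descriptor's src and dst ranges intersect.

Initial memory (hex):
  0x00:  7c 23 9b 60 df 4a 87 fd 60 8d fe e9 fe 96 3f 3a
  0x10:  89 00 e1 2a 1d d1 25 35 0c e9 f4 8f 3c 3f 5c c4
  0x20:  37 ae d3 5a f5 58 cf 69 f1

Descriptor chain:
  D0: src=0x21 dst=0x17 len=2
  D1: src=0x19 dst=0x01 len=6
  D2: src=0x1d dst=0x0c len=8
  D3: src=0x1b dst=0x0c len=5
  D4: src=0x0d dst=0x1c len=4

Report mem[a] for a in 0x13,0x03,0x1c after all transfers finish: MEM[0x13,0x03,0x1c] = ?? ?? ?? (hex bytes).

MEM[0x13,0x03,0x1c] = f5 8f 3c

#0 dst[0x17+2] := {0xae,0xd3}
#1 dst[0x01+6] := {0xe9,0xf4,0x8f,0x3c,0x3f,0x5c}
#2 dst[0x0c+8] := {0x3f,0x5c,0xc4,0x37,0xae,0xd3,0x5a,0xf5}
#3 dst[0x0c+5] := {0x8f,0x3c,0x3f,0x5c,0xc4}
#4 dst[0x1c+4] := {0x3c,0x3f,0x5c,0xc4}
query mem[0x13]=0xf5, mem[0x03]=0x8f, mem[0x1c]=0x3c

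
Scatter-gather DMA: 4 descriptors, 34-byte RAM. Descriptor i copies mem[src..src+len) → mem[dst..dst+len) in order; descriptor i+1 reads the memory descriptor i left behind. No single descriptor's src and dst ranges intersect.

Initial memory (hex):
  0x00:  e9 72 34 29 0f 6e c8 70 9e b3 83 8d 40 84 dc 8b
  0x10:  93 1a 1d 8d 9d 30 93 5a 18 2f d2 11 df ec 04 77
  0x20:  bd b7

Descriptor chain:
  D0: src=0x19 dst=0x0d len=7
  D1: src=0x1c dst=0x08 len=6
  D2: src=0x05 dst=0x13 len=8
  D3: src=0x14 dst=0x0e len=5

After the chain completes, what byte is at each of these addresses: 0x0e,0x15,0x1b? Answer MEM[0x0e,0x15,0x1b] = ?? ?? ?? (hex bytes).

#0 dst[0x0d+7] := {0x2f,0xd2,0x11,0xdf,0xec,0x04,0x77}
#1 dst[0x08+6] := {0xdf,0xec,0x04,0x77,0xbd,0xb7}
#2 dst[0x13+8] := {0x6e,0xc8,0x70,0xdf,0xec,0x04,0x77,0xbd}
#3 dst[0x0e+5] := {0xc8,0x70,0xdf,0xec,0x04}
query mem[0x0e]=0xc8, mem[0x15]=0x70, mem[0x1b]=0x11

MEM[0x0e,0x15,0x1b] = c8 70 11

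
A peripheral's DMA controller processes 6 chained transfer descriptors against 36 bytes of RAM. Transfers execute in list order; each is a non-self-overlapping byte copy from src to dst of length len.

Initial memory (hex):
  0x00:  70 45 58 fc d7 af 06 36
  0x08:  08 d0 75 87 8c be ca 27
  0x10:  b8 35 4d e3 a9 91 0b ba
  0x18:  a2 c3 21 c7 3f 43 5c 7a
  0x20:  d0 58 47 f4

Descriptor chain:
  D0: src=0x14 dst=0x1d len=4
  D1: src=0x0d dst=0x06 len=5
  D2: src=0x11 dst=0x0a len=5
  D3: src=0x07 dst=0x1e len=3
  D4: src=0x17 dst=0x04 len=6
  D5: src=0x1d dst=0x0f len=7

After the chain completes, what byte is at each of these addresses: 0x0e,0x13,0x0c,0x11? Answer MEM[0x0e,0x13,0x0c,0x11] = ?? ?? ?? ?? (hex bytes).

MEM[0x0e,0x13,0x0c,0x11] = 91 58 e3 27

D0: mem[0x1d..0x20] <- [a9 91 0b ba]
D1: mem[0x06..0x0a] <- [be ca 27 b8 35]
D2: mem[0x0a..0x0e] <- [35 4d e3 a9 91]
D3: mem[0x1e..0x20] <- [ca 27 b8]
D4: mem[0x04..0x09] <- [ba a2 c3 21 c7 3f]
D5: mem[0x0f..0x15] <- [a9 ca 27 b8 58 47 f4]
query mem[0x0e]=0x91, mem[0x13]=0x58, mem[0x0c]=0xe3, mem[0x11]=0x27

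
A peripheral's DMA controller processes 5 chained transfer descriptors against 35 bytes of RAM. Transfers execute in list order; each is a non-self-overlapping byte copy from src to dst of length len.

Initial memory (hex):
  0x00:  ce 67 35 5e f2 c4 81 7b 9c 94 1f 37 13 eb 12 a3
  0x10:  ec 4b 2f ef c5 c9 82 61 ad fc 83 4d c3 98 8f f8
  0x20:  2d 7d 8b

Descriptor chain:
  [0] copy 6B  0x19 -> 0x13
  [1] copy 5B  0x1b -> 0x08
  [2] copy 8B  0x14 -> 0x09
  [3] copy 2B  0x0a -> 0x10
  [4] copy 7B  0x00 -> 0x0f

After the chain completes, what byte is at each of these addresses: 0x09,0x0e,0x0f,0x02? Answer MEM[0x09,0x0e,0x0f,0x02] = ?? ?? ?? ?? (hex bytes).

MEM[0x09,0x0e,0x0f,0x02] = 83 fc ce 35

  after D0: wrote 6B at 0x13 = fc834dc3988f
  after D1: wrote 5B at 0x08 = 4dc3988ff8
  after D2: wrote 8B at 0x09 = 834dc3988ffc834d
  after D3: wrote 2B at 0x10 = 4dc3
  after D4: wrote 7B at 0x0f = ce67355ef2c481
query mem[0x09]=0x83, mem[0x0e]=0xfc, mem[0x0f]=0xce, mem[0x02]=0x35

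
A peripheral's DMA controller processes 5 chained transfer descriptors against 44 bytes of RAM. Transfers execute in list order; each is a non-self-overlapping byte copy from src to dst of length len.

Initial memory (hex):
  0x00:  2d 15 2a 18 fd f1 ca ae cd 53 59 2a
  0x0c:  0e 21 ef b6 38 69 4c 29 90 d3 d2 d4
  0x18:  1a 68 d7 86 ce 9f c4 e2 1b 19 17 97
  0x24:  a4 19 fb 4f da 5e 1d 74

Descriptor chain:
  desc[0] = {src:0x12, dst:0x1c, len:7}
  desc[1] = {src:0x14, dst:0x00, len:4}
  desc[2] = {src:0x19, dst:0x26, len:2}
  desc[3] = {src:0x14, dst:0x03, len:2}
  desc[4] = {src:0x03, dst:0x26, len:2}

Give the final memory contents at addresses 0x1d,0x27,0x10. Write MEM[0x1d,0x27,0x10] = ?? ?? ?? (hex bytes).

[0] 0x12->0x1c len=7 : 4c 29 90 d3 d2 d4 1a
[1] 0x14->0x00 len=4 : 90 d3 d2 d4
[2] 0x19->0x26 len=2 : 68 d7
[3] 0x14->0x03 len=2 : 90 d3
[4] 0x03->0x26 len=2 : 90 d3
query mem[0x1d]=0x29, mem[0x27]=0xd3, mem[0x10]=0x38

MEM[0x1d,0x27,0x10] = 29 d3 38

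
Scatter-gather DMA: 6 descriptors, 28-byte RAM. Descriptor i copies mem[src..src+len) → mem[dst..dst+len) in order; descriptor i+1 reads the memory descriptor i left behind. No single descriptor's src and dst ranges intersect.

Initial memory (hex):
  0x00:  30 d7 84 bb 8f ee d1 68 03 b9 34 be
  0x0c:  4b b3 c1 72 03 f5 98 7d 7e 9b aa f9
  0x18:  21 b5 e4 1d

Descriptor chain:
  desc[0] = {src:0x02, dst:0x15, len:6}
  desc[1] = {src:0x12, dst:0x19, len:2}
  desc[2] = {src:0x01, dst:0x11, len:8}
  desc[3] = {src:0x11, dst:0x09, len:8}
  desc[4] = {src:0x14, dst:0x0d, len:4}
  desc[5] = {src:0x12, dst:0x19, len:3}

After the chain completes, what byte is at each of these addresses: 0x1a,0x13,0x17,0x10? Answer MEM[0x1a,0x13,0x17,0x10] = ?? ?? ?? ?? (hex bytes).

[0] 0x02->0x15 len=6 : 84 bb 8f ee d1 68
[1] 0x12->0x19 len=2 : 98 7d
[2] 0x01->0x11 len=8 : d7 84 bb 8f ee d1 68 03
[3] 0x11->0x09 len=8 : d7 84 bb 8f ee d1 68 03
[4] 0x14->0x0d len=4 : 8f ee d1 68
[5] 0x12->0x19 len=3 : 84 bb 8f
query mem[0x1a]=0xbb, mem[0x13]=0xbb, mem[0x17]=0x68, mem[0x10]=0x68

MEM[0x1a,0x13,0x17,0x10] = bb bb 68 68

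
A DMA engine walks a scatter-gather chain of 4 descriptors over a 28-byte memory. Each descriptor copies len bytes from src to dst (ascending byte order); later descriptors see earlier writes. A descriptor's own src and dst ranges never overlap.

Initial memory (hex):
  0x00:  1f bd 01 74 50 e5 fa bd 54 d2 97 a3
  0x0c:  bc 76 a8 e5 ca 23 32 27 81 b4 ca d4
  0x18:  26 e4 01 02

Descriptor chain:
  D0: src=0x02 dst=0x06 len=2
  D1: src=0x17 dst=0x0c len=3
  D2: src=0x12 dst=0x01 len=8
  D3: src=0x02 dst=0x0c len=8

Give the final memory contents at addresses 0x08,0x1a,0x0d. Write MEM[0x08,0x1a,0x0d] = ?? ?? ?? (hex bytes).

[0] 0x02->0x06 len=2 : 01 74
[1] 0x17->0x0c len=3 : d4 26 e4
[2] 0x12->0x01 len=8 : 32 27 81 b4 ca d4 26 e4
[3] 0x02->0x0c len=8 : 27 81 b4 ca d4 26 e4 d2
query mem[0x08]=0xe4, mem[0x1a]=0x01, mem[0x0d]=0x81

MEM[0x08,0x1a,0x0d] = e4 01 81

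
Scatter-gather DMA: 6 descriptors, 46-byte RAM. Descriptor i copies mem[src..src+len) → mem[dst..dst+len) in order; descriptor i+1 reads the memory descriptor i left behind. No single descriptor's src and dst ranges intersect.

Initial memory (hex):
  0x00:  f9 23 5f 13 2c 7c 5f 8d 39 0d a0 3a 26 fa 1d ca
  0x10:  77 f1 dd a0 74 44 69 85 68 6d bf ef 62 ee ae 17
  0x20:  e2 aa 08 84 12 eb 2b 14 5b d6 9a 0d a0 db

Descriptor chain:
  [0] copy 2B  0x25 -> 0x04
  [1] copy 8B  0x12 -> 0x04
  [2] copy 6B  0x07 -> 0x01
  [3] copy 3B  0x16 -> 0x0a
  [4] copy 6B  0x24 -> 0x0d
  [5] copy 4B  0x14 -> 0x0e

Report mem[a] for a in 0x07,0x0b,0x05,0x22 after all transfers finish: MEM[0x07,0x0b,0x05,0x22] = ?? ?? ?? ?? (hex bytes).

  after D0: wrote 2B at 0x04 = eb2b
  after D1: wrote 8B at 0x04 = dda074446985686d
  after D2: wrote 6B at 0x01 = 446985686d26
  after D3: wrote 3B at 0x0a = 698568
  after D4: wrote 6B at 0x0d = 12eb2b145bd6
  after D5: wrote 4B at 0x0e = 74446985
query mem[0x07]=0x44, mem[0x0b]=0x85, mem[0x05]=0x6d, mem[0x22]=0x08

MEM[0x07,0x0b,0x05,0x22] = 44 85 6d 08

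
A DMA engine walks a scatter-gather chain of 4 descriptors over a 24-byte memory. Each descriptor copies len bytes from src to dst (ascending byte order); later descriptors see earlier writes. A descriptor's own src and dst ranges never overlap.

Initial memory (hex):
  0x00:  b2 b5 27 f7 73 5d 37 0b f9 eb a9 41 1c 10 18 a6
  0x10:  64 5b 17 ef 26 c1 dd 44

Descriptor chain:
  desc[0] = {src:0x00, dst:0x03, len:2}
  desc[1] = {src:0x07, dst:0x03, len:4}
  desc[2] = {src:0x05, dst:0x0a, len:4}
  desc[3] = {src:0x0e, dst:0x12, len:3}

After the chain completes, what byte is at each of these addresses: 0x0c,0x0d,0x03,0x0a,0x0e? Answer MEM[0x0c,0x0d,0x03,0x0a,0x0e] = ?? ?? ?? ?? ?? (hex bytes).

MEM[0x0c,0x0d,0x03,0x0a,0x0e] = 0b f9 0b eb 18

D0: mem[0x03..0x04] <- [b2 b5]
D1: mem[0x03..0x06] <- [0b f9 eb a9]
D2: mem[0x0a..0x0d] <- [eb a9 0b f9]
D3: mem[0x12..0x14] <- [18 a6 64]
query mem[0x0c]=0x0b, mem[0x0d]=0xf9, mem[0x03]=0x0b, mem[0x0a]=0xeb, mem[0x0e]=0x18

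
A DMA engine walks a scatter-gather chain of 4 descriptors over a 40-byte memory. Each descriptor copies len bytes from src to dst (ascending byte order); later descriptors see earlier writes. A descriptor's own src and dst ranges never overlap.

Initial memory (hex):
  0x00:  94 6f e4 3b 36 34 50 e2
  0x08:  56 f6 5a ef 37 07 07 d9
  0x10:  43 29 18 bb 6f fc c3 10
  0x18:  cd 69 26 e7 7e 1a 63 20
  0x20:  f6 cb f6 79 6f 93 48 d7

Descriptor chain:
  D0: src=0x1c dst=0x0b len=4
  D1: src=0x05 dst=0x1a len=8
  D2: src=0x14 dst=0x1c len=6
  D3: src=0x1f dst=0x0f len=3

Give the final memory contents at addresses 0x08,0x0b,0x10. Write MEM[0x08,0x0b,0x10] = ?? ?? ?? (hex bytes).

MEM[0x08,0x0b,0x10] = 56 7e cd

  after D0: wrote 4B at 0x0b = 7e1a6320
  after D1: wrote 8B at 0x1a = 3450e256f65a7e1a
  after D2: wrote 6B at 0x1c = 6ffcc310cd69
  after D3: wrote 3B at 0x0f = 10cd69
query mem[0x08]=0x56, mem[0x0b]=0x7e, mem[0x10]=0xcd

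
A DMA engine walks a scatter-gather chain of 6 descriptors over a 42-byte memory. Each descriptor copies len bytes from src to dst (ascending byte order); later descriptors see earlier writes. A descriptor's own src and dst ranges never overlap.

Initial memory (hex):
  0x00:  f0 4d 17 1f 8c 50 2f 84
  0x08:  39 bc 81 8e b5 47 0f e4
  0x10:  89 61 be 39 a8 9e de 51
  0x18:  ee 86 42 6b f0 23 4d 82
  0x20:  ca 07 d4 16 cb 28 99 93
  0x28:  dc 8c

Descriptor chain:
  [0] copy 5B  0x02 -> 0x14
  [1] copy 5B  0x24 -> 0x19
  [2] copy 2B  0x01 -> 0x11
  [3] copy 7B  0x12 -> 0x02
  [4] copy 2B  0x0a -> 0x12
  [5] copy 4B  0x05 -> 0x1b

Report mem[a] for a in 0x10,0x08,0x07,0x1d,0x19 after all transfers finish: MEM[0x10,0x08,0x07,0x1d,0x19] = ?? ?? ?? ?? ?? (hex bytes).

MEM[0x10,0x08,0x07,0x1d,0x19] = 89 2f 50 50 cb

#0 dst[0x14+5] := {0x17,0x1f,0x8c,0x50,0x2f}
#1 dst[0x19+5] := {0xcb,0x28,0x99,0x93,0xdc}
#2 dst[0x11+2] := {0x4d,0x17}
#3 dst[0x02+7] := {0x17,0x39,0x17,0x1f,0x8c,0x50,0x2f}
#4 dst[0x12+2] := {0x81,0x8e}
#5 dst[0x1b+4] := {0x1f,0x8c,0x50,0x2f}
query mem[0x10]=0x89, mem[0x08]=0x2f, mem[0x07]=0x50, mem[0x1d]=0x50, mem[0x19]=0xcb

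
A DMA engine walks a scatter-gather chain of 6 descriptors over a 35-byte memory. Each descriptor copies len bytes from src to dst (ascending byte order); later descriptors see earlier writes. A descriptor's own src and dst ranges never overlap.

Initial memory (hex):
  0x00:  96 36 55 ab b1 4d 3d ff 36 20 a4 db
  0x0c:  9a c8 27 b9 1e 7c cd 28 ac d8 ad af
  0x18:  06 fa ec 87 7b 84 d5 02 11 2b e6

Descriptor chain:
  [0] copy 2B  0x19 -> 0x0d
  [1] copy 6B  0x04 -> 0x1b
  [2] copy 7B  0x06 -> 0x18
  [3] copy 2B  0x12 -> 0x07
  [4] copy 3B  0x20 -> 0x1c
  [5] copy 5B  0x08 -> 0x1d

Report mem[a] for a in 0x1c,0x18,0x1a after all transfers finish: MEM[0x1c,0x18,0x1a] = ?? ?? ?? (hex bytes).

  after D0: wrote 2B at 0x0d = faec
  after D1: wrote 6B at 0x1b = b14d3dff3620
  after D2: wrote 7B at 0x18 = 3dff3620a4db9a
  after D3: wrote 2B at 0x07 = cd28
  after D4: wrote 3B at 0x1c = 202be6
  after D5: wrote 5B at 0x1d = 2820a4db9a
query mem[0x1c]=0x20, mem[0x18]=0x3d, mem[0x1a]=0x36

MEM[0x1c,0x18,0x1a] = 20 3d 36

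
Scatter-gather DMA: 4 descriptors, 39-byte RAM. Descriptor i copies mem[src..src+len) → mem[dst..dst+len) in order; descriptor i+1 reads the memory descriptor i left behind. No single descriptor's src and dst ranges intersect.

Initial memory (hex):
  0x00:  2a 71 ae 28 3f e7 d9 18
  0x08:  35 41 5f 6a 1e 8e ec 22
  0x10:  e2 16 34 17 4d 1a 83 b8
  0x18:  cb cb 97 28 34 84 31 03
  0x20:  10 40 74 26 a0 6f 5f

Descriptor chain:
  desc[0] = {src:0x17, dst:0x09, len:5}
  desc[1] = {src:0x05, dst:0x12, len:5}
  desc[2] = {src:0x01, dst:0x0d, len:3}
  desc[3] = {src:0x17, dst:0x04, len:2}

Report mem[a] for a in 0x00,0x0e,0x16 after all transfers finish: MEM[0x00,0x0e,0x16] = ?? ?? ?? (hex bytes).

MEM[0x00,0x0e,0x16] = 2a ae b8

D0: mem[0x09..0x0d] <- [b8 cb cb 97 28]
D1: mem[0x12..0x16] <- [e7 d9 18 35 b8]
D2: mem[0x0d..0x0f] <- [71 ae 28]
D3: mem[0x04..0x05] <- [b8 cb]
query mem[0x00]=0x2a, mem[0x0e]=0xae, mem[0x16]=0xb8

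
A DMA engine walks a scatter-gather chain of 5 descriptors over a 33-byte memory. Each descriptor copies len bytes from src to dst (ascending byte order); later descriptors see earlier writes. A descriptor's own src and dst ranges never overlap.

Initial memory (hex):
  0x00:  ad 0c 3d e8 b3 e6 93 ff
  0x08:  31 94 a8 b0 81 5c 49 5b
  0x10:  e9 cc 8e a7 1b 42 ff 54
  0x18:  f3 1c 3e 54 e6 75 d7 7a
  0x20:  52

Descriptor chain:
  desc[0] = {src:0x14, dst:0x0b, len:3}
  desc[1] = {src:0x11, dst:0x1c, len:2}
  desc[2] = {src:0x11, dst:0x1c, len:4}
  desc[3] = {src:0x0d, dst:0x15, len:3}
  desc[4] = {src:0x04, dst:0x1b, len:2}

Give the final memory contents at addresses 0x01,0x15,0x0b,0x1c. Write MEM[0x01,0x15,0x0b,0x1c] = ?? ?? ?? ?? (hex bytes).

MEM[0x01,0x15,0x0b,0x1c] = 0c ff 1b e6

  after D0: wrote 3B at 0x0b = 1b42ff
  after D1: wrote 2B at 0x1c = cc8e
  after D2: wrote 4B at 0x1c = cc8ea71b
  after D3: wrote 3B at 0x15 = ff495b
  after D4: wrote 2B at 0x1b = b3e6
query mem[0x01]=0x0c, mem[0x15]=0xff, mem[0x0b]=0x1b, mem[0x1c]=0xe6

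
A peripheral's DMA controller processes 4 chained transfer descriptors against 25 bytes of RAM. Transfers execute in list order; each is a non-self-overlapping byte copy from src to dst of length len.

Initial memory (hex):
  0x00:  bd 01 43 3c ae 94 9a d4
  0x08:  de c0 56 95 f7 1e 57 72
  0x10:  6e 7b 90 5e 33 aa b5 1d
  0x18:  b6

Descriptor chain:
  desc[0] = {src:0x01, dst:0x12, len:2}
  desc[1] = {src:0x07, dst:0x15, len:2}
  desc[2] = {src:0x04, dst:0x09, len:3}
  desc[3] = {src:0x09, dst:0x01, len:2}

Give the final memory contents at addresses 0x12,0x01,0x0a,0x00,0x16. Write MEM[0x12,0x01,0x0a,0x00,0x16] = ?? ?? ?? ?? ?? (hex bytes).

MEM[0x12,0x01,0x0a,0x00,0x16] = 01 ae 94 bd de

#0 dst[0x12+2] := {0x01,0x43}
#1 dst[0x15+2] := {0xd4,0xde}
#2 dst[0x09+3] := {0xae,0x94,0x9a}
#3 dst[0x01+2] := {0xae,0x94}
query mem[0x12]=0x01, mem[0x01]=0xae, mem[0x0a]=0x94, mem[0x00]=0xbd, mem[0x16]=0xde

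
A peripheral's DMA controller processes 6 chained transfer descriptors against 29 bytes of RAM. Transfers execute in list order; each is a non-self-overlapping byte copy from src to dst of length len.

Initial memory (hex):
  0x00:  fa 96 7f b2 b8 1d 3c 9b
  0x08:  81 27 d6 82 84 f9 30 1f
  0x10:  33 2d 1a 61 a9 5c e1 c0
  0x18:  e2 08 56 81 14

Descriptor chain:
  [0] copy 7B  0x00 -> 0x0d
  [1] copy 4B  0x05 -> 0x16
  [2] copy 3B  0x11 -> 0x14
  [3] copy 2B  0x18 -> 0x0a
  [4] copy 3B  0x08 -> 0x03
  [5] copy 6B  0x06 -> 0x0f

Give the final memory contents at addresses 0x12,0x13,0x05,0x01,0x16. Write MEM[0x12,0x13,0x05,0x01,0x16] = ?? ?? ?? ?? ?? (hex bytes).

MEM[0x12,0x13,0x05,0x01,0x16] = 27 9b 9b 96 3c

  after D0: wrote 7B at 0x0d = fa967fb2b81d3c
  after D1: wrote 4B at 0x16 = 1d3c9b81
  after D2: wrote 3B at 0x14 = b81d3c
  after D3: wrote 2B at 0x0a = 9b81
  after D4: wrote 3B at 0x03 = 81279b
  after D5: wrote 6B at 0x0f = 3c9b81279b81
query mem[0x12]=0x27, mem[0x13]=0x9b, mem[0x05]=0x9b, mem[0x01]=0x96, mem[0x16]=0x3c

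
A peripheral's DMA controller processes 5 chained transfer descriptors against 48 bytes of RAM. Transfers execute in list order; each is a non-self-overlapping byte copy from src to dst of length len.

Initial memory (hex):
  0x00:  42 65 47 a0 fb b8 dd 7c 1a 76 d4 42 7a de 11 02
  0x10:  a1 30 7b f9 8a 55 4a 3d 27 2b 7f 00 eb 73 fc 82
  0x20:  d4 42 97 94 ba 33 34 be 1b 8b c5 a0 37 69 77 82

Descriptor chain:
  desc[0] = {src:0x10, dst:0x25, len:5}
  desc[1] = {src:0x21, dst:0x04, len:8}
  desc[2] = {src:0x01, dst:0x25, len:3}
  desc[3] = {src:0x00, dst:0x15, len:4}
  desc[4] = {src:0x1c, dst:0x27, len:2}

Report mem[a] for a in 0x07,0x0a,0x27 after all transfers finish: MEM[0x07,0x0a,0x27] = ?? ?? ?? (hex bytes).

D0: mem[0x25..0x29] <- [a1 30 7b f9 8a]
D1: mem[0x04..0x0b] <- [42 97 94 ba a1 30 7b f9]
D2: mem[0x25..0x27] <- [65 47 a0]
D3: mem[0x15..0x18] <- [42 65 47 a0]
D4: mem[0x27..0x28] <- [eb 73]
query mem[0x07]=0xba, mem[0x0a]=0x7b, mem[0x27]=0xeb

MEM[0x07,0x0a,0x27] = ba 7b eb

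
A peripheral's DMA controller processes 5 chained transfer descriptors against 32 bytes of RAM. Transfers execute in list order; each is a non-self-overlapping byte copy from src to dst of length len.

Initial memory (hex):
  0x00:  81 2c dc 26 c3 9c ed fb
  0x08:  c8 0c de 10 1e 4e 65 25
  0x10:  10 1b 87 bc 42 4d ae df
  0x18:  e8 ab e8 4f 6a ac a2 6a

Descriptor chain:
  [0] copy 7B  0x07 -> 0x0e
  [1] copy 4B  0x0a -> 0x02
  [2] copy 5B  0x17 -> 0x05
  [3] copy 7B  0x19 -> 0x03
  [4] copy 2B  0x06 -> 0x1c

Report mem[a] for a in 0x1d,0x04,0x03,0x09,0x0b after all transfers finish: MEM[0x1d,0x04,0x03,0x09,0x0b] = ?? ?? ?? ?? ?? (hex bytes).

D0: mem[0x0e..0x14] <- [fb c8 0c de 10 1e 4e]
D1: mem[0x02..0x05] <- [de 10 1e 4e]
D2: mem[0x05..0x09] <- [df e8 ab e8 4f]
D3: mem[0x03..0x09] <- [ab e8 4f 6a ac a2 6a]
D4: mem[0x1c..0x1d] <- [6a ac]
query mem[0x1d]=0xac, mem[0x04]=0xe8, mem[0x03]=0xab, mem[0x09]=0x6a, mem[0x0b]=0x10

MEM[0x1d,0x04,0x03,0x09,0x0b] = ac e8 ab 6a 10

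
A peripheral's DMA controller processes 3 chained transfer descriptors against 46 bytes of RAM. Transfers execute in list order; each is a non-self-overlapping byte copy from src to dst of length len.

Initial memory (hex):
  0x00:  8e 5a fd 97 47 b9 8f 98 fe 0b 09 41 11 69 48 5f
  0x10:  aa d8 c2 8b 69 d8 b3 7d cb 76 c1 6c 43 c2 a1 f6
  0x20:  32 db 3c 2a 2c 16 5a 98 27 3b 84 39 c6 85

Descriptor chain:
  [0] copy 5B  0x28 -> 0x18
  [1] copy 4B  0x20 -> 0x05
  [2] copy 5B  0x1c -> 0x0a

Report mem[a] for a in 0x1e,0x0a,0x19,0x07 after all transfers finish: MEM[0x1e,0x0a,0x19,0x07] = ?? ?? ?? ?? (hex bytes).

D0: mem[0x18..0x1c] <- [27 3b 84 39 c6]
D1: mem[0x05..0x08] <- [32 db 3c 2a]
D2: mem[0x0a..0x0e] <- [c6 c2 a1 f6 32]
query mem[0x1e]=0xa1, mem[0x0a]=0xc6, mem[0x19]=0x3b, mem[0x07]=0x3c

MEM[0x1e,0x0a,0x19,0x07] = a1 c6 3b 3c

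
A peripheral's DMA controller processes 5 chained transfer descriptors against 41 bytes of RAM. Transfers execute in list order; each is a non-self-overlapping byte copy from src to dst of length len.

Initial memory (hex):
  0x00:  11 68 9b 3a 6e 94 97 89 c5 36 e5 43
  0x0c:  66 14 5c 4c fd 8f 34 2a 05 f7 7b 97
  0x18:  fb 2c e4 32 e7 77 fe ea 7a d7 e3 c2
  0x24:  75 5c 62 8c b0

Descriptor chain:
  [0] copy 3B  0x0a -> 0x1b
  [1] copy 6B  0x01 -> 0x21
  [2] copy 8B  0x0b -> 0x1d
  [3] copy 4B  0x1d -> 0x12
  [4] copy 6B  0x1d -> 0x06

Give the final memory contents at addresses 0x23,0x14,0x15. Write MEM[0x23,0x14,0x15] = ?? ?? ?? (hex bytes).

  after D0: wrote 3B at 0x1b = e54366
  after D1: wrote 6B at 0x21 = 689b3a6e9497
  after D2: wrote 8B at 0x1d = 4366145c4cfd8f34
  after D3: wrote 4B at 0x12 = 4366145c
  after D4: wrote 6B at 0x06 = 4366145c4cfd
query mem[0x23]=0x8f, mem[0x14]=0x14, mem[0x15]=0x5c

MEM[0x23,0x14,0x15] = 8f 14 5c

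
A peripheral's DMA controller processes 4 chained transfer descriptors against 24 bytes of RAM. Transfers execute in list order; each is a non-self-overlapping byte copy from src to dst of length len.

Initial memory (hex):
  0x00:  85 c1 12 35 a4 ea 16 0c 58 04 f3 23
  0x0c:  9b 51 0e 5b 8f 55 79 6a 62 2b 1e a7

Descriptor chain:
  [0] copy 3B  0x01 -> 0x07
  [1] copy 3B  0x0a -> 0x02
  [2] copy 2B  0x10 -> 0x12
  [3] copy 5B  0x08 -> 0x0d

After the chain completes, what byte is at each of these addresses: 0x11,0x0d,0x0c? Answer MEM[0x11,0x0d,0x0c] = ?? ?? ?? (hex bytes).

D0: mem[0x07..0x09] <- [c1 12 35]
D1: mem[0x02..0x04] <- [f3 23 9b]
D2: mem[0x12..0x13] <- [8f 55]
D3: mem[0x0d..0x11] <- [12 35 f3 23 9b]
query mem[0x11]=0x9b, mem[0x0d]=0x12, mem[0x0c]=0x9b

MEM[0x11,0x0d,0x0c] = 9b 12 9b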